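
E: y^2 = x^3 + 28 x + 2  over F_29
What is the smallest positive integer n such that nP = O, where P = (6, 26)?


Compute successive multiples of P until we hit O:
  1P = (6, 26)
  2P = (12, 23)
  3P = (4, 2)
  4P = (18, 4)
  5P = (14, 8)
  6P = (5, 8)
  7P = (23, 16)
  8P = (16, 14)
  ... (continuing to 30P)
  30P = O

ord(P) = 30


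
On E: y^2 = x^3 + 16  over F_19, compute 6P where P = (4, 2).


k = 6 = 110_2 (binary, LSB first: 011)
Double-and-add from P = (4, 2):
  bit 0 = 0: acc unchanged = O
  bit 1 = 1: acc = O + (3, 10) = (3, 10)
  bit 2 = 1: acc = (3, 10) + (1, 6) = (0, 15)

6P = (0, 15)


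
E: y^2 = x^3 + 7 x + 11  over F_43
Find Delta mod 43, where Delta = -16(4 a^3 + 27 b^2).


4 a^3 + 27 b^2 = 4*7^3 + 27*11^2 = 1372 + 3267 = 4639
Delta = -16 * (4639) = -74224
Delta mod 43 = 37

Delta = 37 (mod 43)


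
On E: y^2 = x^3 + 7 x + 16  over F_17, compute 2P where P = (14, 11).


Doubling: s = (3 x1^2 + a) / (2 y1)
s = (3*14^2 + 7) / (2*11) mod 17 = 0
x3 = s^2 - 2 x1 mod 17 = 0^2 - 2*14 = 6
y3 = s (x1 - x3) - y1 mod 17 = 0 * (14 - 6) - 11 = 6

2P = (6, 6)


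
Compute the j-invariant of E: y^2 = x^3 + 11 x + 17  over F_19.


Delta = -16(4 a^3 + 27 b^2) mod 19 = 13
-1728 * (4 a)^3 = -1728 * (4*11)^3 mod 19 = 7
j = 7 * 13^(-1) mod 19 = 2

j = 2 (mod 19)


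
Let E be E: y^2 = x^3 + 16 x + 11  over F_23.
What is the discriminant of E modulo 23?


4 a^3 + 27 b^2 = 4*16^3 + 27*11^2 = 16384 + 3267 = 19651
Delta = -16 * (19651) = -314416
Delta mod 23 = 17

Delta = 17 (mod 23)


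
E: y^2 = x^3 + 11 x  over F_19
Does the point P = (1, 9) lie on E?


Check whether y^2 = x^3 + 11 x + 0 (mod 19) for (x, y) = (1, 9).
LHS: y^2 = 9^2 mod 19 = 5
RHS: x^3 + 11 x + 0 = 1^3 + 11*1 + 0 mod 19 = 12
LHS != RHS

No, not on the curve


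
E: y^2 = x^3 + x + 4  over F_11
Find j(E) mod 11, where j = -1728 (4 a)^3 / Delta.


Delta = -16(4 a^3 + 27 b^2) mod 11 = 9
-1728 * (4 a)^3 = -1728 * (4*1)^3 mod 11 = 2
j = 2 * 9^(-1) mod 11 = 10

j = 10 (mod 11)


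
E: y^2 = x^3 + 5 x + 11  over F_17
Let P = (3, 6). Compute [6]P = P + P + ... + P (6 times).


k = 6 = 110_2 (binary, LSB first: 011)
Double-and-add from P = (3, 6):
  bit 0 = 0: acc unchanged = O
  bit 1 = 1: acc = O + (3, 11) = (3, 11)
  bit 2 = 1: acc = (3, 11) + (3, 6) = O

6P = O


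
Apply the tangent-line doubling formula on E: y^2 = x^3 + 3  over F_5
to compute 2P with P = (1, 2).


Doubling: s = (3 x1^2 + a) / (2 y1)
s = (3*1^2 + 0) / (2*2) mod 5 = 2
x3 = s^2 - 2 x1 mod 5 = 2^2 - 2*1 = 2
y3 = s (x1 - x3) - y1 mod 5 = 2 * (1 - 2) - 2 = 1

2P = (2, 1)


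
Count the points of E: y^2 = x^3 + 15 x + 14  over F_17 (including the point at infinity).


For each x in F_17, count y with y^2 = x^3 + 15 x + 14 mod 17:
  x = 1: RHS = 13, y in [8, 9]  -> 2 point(s)
  x = 2: RHS = 1, y in [1, 16]  -> 2 point(s)
  x = 3: RHS = 1, y in [1, 16]  -> 2 point(s)
  x = 4: RHS = 2, y in [6, 11]  -> 2 point(s)
  x = 8: RHS = 0, y in [0]  -> 1 point(s)
  x = 10: RHS = 8, y in [5, 12]  -> 2 point(s)
  x = 12: RHS = 1, y in [1, 16]  -> 2 point(s)
  x = 13: RHS = 9, y in [3, 14]  -> 2 point(s)
  x = 16: RHS = 15, y in [7, 10]  -> 2 point(s)
Affine points: 17. Add the point at infinity: total = 18.

#E(F_17) = 18


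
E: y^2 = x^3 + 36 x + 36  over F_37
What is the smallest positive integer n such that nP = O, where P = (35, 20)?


Compute successive multiples of P until we hit O:
  1P = (35, 20)
  2P = (1, 6)
  3P = (31, 23)
  4P = (34, 7)
  5P = (26, 23)
  6P = (9, 33)
  7P = (21, 10)
  8P = (17, 14)
  ... (continuing to 36P)
  36P = O

ord(P) = 36


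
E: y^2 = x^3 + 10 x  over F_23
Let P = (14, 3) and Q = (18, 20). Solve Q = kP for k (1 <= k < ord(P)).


Enumerate multiples of P until we hit Q = (18, 20):
  1P = (14, 3)
  2P = (18, 20)
Match found at i = 2.

k = 2


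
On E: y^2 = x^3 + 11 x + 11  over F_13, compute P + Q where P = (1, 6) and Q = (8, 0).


P != Q, so use the chord formula.
s = (y2 - y1) / (x2 - x1) = (7) / (7) mod 13 = 1
x3 = s^2 - x1 - x2 mod 13 = 1^2 - 1 - 8 = 5
y3 = s (x1 - x3) - y1 mod 13 = 1 * (1 - 5) - 6 = 3

P + Q = (5, 3)


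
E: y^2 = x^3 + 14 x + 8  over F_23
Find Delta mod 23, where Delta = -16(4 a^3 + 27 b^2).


4 a^3 + 27 b^2 = 4*14^3 + 27*8^2 = 10976 + 1728 = 12704
Delta = -16 * (12704) = -203264
Delta mod 23 = 10

Delta = 10 (mod 23)


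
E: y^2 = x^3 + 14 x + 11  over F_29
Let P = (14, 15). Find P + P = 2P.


Doubling: s = (3 x1^2 + a) / (2 y1)
s = (3*14^2 + 14) / (2*15) mod 29 = 22
x3 = s^2 - 2 x1 mod 29 = 22^2 - 2*14 = 21
y3 = s (x1 - x3) - y1 mod 29 = 22 * (14 - 21) - 15 = 5

2P = (21, 5)


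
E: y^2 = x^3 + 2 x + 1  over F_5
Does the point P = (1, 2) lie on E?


Check whether y^2 = x^3 + 2 x + 1 (mod 5) for (x, y) = (1, 2).
LHS: y^2 = 2^2 mod 5 = 4
RHS: x^3 + 2 x + 1 = 1^3 + 2*1 + 1 mod 5 = 4
LHS = RHS

Yes, on the curve


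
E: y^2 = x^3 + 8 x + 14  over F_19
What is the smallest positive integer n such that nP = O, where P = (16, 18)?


Compute successive multiples of P until we hit O:
  1P = (16, 18)
  2P = (13, 15)
  3P = (10, 7)
  4P = (18, 10)
  5P = (1, 17)
  6P = (8, 18)
  7P = (14, 1)
  8P = (9, 13)
  ... (continuing to 20P)
  20P = O

ord(P) = 20


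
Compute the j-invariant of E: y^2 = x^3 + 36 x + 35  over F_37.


Delta = -16(4 a^3 + 27 b^2) mod 37 = 1
-1728 * (4 a)^3 = -1728 * (4*36)^3 mod 37 = 36
j = 36 * 1^(-1) mod 37 = 36

j = 36 (mod 37)


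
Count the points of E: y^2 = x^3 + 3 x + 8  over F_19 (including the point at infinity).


For each x in F_19, count y with y^2 = x^3 + 3 x + 8 mod 19:
  x = 3: RHS = 6, y in [5, 14]  -> 2 point(s)
  x = 7: RHS = 11, y in [7, 12]  -> 2 point(s)
  x = 9: RHS = 4, y in [2, 17]  -> 2 point(s)
  x = 11: RHS = 4, y in [2, 17]  -> 2 point(s)
  x = 12: RHS = 5, y in [9, 10]  -> 2 point(s)
  x = 14: RHS = 1, y in [1, 18]  -> 2 point(s)
  x = 18: RHS = 4, y in [2, 17]  -> 2 point(s)
Affine points: 14. Add the point at infinity: total = 15.

#E(F_19) = 15


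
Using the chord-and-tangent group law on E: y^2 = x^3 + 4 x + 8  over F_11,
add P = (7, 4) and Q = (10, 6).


P != Q, so use the chord formula.
s = (y2 - y1) / (x2 - x1) = (2) / (3) mod 11 = 8
x3 = s^2 - x1 - x2 mod 11 = 8^2 - 7 - 10 = 3
y3 = s (x1 - x3) - y1 mod 11 = 8 * (7 - 3) - 4 = 6

P + Q = (3, 6)


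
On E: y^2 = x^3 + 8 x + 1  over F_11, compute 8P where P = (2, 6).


k = 8 = 1000_2 (binary, LSB first: 0001)
Double-and-add from P = (2, 6):
  bit 0 = 0: acc unchanged = O
  bit 1 = 0: acc unchanged = O
  bit 2 = 0: acc unchanged = O
  bit 3 = 1: acc = O + (10, 6) = (10, 6)

8P = (10, 6)


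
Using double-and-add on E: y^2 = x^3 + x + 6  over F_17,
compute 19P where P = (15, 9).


k = 19 = 10011_2 (binary, LSB first: 11001)
Double-and-add from P = (15, 9):
  bit 0 = 1: acc = O + (15, 9) = (15, 9)
  bit 1 = 1: acc = (15, 9) + (3, 11) = (8, 4)
  bit 2 = 0: acc unchanged = (8, 4)
  bit 3 = 0: acc unchanged = (8, 4)
  bit 4 = 1: acc = (8, 4) + (7, 13) = (15, 8)

19P = (15, 8)


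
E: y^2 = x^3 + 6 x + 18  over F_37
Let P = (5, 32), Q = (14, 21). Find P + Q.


P != Q, so use the chord formula.
s = (y2 - y1) / (x2 - x1) = (26) / (9) mod 37 = 7
x3 = s^2 - x1 - x2 mod 37 = 7^2 - 5 - 14 = 30
y3 = s (x1 - x3) - y1 mod 37 = 7 * (5 - 30) - 32 = 15

P + Q = (30, 15)


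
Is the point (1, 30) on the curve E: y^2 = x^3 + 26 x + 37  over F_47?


Check whether y^2 = x^3 + 26 x + 37 (mod 47) for (x, y) = (1, 30).
LHS: y^2 = 30^2 mod 47 = 7
RHS: x^3 + 26 x + 37 = 1^3 + 26*1 + 37 mod 47 = 17
LHS != RHS

No, not on the curve


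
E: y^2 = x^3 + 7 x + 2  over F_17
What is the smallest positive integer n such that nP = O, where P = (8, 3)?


Compute successive multiples of P until we hit O:
  1P = (8, 3)
  2P = (5, 3)
  3P = (4, 14)
  4P = (3, 13)
  5P = (10, 1)
  6P = (0, 6)
  7P = (11, 13)
  8P = (11, 4)
  ... (continuing to 15P)
  15P = O

ord(P) = 15


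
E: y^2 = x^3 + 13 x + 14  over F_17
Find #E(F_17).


For each x in F_17, count y with y^2 = x^3 + 13 x + 14 mod 17:
  x = 5: RHS = 0, y in [0]  -> 1 point(s)
  x = 6: RHS = 2, y in [6, 11]  -> 2 point(s)
  x = 8: RHS = 1, y in [1, 16]  -> 2 point(s)
  x = 11: RHS = 9, y in [3, 14]  -> 2 point(s)
  x = 13: RHS = 0, y in [0]  -> 1 point(s)
  x = 14: RHS = 16, y in [4, 13]  -> 2 point(s)
  x = 16: RHS = 0, y in [0]  -> 1 point(s)
Affine points: 11. Add the point at infinity: total = 12.

#E(F_17) = 12


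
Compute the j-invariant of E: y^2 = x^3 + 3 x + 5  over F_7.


Delta = -16(4 a^3 + 27 b^2) mod 7 = 2
-1728 * (4 a)^3 = -1728 * (4*3)^3 mod 7 = 6
j = 6 * 2^(-1) mod 7 = 3

j = 3 (mod 7)


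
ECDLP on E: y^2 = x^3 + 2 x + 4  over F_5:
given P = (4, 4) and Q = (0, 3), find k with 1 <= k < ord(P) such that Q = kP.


Enumerate multiples of P until we hit Q = (0, 3):
  1P = (4, 4)
  2P = (2, 1)
  3P = (0, 2)
  4P = (0, 3)
Match found at i = 4.

k = 4


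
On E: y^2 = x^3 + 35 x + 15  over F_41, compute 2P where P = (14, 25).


Doubling: s = (3 x1^2 + a) / (2 y1)
s = (3*14^2 + 35) / (2*25) mod 41 = 10
x3 = s^2 - 2 x1 mod 41 = 10^2 - 2*14 = 31
y3 = s (x1 - x3) - y1 mod 41 = 10 * (14 - 31) - 25 = 10

2P = (31, 10)


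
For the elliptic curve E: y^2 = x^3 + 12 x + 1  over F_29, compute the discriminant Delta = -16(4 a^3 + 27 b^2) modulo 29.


4 a^3 + 27 b^2 = 4*12^3 + 27*1^2 = 6912 + 27 = 6939
Delta = -16 * (6939) = -111024
Delta mod 29 = 17

Delta = 17 (mod 29)


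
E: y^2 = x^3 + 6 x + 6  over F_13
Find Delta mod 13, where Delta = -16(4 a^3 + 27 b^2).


4 a^3 + 27 b^2 = 4*6^3 + 27*6^2 = 864 + 972 = 1836
Delta = -16 * (1836) = -29376
Delta mod 13 = 4

Delta = 4 (mod 13)


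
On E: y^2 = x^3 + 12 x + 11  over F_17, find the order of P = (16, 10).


Compute successive multiples of P until we hit O:
  1P = (16, 10)
  2P = (10, 3)
  3P = (7, 9)
  4P = (15, 9)
  5P = (4, 2)
  6P = (5, 3)
  7P = (12, 8)
  8P = (2, 14)
  ... (continuing to 23P)
  23P = O

ord(P) = 23


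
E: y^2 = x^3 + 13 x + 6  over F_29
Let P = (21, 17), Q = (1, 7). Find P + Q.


P != Q, so use the chord formula.
s = (y2 - y1) / (x2 - x1) = (19) / (9) mod 29 = 15
x3 = s^2 - x1 - x2 mod 29 = 15^2 - 21 - 1 = 0
y3 = s (x1 - x3) - y1 mod 29 = 15 * (21 - 0) - 17 = 8

P + Q = (0, 8)


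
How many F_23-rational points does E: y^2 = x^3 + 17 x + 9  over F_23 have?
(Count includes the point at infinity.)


For each x in F_23, count y with y^2 = x^3 + 17 x + 9 mod 23:
  x = 0: RHS = 9, y in [3, 20]  -> 2 point(s)
  x = 1: RHS = 4, y in [2, 21]  -> 2 point(s)
  x = 3: RHS = 18, y in [8, 15]  -> 2 point(s)
  x = 4: RHS = 3, y in [7, 16]  -> 2 point(s)
  x = 5: RHS = 12, y in [9, 14]  -> 2 point(s)
  x = 8: RHS = 13, y in [6, 17]  -> 2 point(s)
  x = 10: RHS = 6, y in [11, 12]  -> 2 point(s)
  x = 11: RHS = 9, y in [3, 20]  -> 2 point(s)
  x = 12: RHS = 9, y in [3, 20]  -> 2 point(s)
  x = 13: RHS = 12, y in [9, 14]  -> 2 point(s)
  x = 14: RHS = 1, y in [1, 22]  -> 2 point(s)
  x = 17: RHS = 13, y in [6, 17]  -> 2 point(s)
  x = 18: RHS = 6, y in [11, 12]  -> 2 point(s)
  x = 20: RHS = 0, y in [0]  -> 1 point(s)
  x = 21: RHS = 13, y in [6, 17]  -> 2 point(s)
Affine points: 29. Add the point at infinity: total = 30.

#E(F_23) = 30


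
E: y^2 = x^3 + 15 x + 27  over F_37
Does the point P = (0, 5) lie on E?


Check whether y^2 = x^3 + 15 x + 27 (mod 37) for (x, y) = (0, 5).
LHS: y^2 = 5^2 mod 37 = 25
RHS: x^3 + 15 x + 27 = 0^3 + 15*0 + 27 mod 37 = 27
LHS != RHS

No, not on the curve


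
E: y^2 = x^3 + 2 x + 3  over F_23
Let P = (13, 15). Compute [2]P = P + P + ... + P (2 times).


k = 2 = 10_2 (binary, LSB first: 01)
Double-and-add from P = (13, 15):
  bit 0 = 0: acc unchanged = O
  bit 1 = 1: acc = O + (0, 7) = (0, 7)

2P = (0, 7)


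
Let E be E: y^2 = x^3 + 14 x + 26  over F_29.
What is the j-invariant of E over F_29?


Delta = -16(4 a^3 + 27 b^2) mod 29 = 6
-1728 * (4 a)^3 = -1728 * (4*14)^3 mod 29 = 20
j = 20 * 6^(-1) mod 29 = 13

j = 13 (mod 29)


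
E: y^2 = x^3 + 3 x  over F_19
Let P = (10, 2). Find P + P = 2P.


Doubling: s = (3 x1^2 + a) / (2 y1)
s = (3*10^2 + 3) / (2*2) mod 19 = 14
x3 = s^2 - 2 x1 mod 19 = 14^2 - 2*10 = 5
y3 = s (x1 - x3) - y1 mod 19 = 14 * (10 - 5) - 2 = 11

2P = (5, 11)


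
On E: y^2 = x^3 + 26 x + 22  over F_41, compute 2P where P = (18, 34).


Doubling: s = (3 x1^2 + a) / (2 y1)
s = (3*18^2 + 26) / (2*34) mod 41 = 40
x3 = s^2 - 2 x1 mod 41 = 40^2 - 2*18 = 6
y3 = s (x1 - x3) - y1 mod 41 = 40 * (18 - 6) - 34 = 36

2P = (6, 36)


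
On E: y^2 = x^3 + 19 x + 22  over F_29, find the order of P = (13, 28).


Compute successive multiples of P until we hit O:
  1P = (13, 28)
  2P = (7, 18)
  3P = (15, 17)
  4P = (24, 18)
  5P = (12, 8)
  6P = (27, 11)
  7P = (14, 25)
  8P = (11, 24)
  ... (continuing to 33P)
  33P = O

ord(P) = 33


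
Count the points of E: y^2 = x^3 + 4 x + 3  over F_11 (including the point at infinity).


For each x in F_11, count y with y^2 = x^3 + 4 x + 3 mod 11:
  x = 0: RHS = 3, y in [5, 6]  -> 2 point(s)
  x = 3: RHS = 9, y in [3, 8]  -> 2 point(s)
  x = 5: RHS = 5, y in [4, 7]  -> 2 point(s)
  x = 6: RHS = 1, y in [1, 10]  -> 2 point(s)
  x = 7: RHS = 0, y in [0]  -> 1 point(s)
  x = 9: RHS = 9, y in [3, 8]  -> 2 point(s)
  x = 10: RHS = 9, y in [3, 8]  -> 2 point(s)
Affine points: 13. Add the point at infinity: total = 14.

#E(F_11) = 14


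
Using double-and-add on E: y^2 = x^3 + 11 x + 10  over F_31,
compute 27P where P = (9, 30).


k = 27 = 11011_2 (binary, LSB first: 11011)
Double-and-add from P = (9, 30):
  bit 0 = 1: acc = O + (9, 30) = (9, 30)
  bit 1 = 1: acc = (9, 30) + (22, 9) = (16, 29)
  bit 2 = 0: acc unchanged = (16, 29)
  bit 3 = 1: acc = (16, 29) + (14, 5) = (21, 4)
  bit 4 = 1: acc = (21, 4) + (4, 5) = (3, 15)

27P = (3, 15)


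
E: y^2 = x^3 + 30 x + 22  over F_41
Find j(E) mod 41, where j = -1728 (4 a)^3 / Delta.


Delta = -16(4 a^3 + 27 b^2) mod 41 = 39
-1728 * (4 a)^3 = -1728 * (4*30)^3 mod 41 = 39
j = 39 * 39^(-1) mod 41 = 1

j = 1 (mod 41)


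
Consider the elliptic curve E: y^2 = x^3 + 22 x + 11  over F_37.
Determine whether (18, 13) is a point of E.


Check whether y^2 = x^3 + 22 x + 11 (mod 37) for (x, y) = (18, 13).
LHS: y^2 = 13^2 mod 37 = 21
RHS: x^3 + 22 x + 11 = 18^3 + 22*18 + 11 mod 37 = 23
LHS != RHS

No, not on the curve


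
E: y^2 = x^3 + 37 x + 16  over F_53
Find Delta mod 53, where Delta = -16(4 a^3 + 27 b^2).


4 a^3 + 27 b^2 = 4*37^3 + 27*16^2 = 202612 + 6912 = 209524
Delta = -16 * (209524) = -3352384
Delta mod 53 = 25

Delta = 25 (mod 53)


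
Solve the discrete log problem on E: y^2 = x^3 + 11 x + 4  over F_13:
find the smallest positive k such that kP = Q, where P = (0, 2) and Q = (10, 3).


Enumerate multiples of P until we hit Q = (10, 3):
  1P = (0, 2)
  2P = (10, 3)
Match found at i = 2.

k = 2


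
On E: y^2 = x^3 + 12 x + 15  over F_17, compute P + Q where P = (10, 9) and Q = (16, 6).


P != Q, so use the chord formula.
s = (y2 - y1) / (x2 - x1) = (14) / (6) mod 17 = 8
x3 = s^2 - x1 - x2 mod 17 = 8^2 - 10 - 16 = 4
y3 = s (x1 - x3) - y1 mod 17 = 8 * (10 - 4) - 9 = 5

P + Q = (4, 5)


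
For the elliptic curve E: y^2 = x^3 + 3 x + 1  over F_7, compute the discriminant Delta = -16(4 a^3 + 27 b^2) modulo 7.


4 a^3 + 27 b^2 = 4*3^3 + 27*1^2 = 108 + 27 = 135
Delta = -16 * (135) = -2160
Delta mod 7 = 3

Delta = 3 (mod 7)


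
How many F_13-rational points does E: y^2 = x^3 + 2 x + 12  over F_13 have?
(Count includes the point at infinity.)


For each x in F_13, count y with y^2 = x^3 + 2 x + 12 mod 13:
  x = 0: RHS = 12, y in [5, 8]  -> 2 point(s)
  x = 5: RHS = 4, y in [2, 11]  -> 2 point(s)
  x = 11: RHS = 0, y in [0]  -> 1 point(s)
  x = 12: RHS = 9, y in [3, 10]  -> 2 point(s)
Affine points: 7. Add the point at infinity: total = 8.

#E(F_13) = 8


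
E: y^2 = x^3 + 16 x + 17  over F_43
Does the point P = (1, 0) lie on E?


Check whether y^2 = x^3 + 16 x + 17 (mod 43) for (x, y) = (1, 0).
LHS: y^2 = 0^2 mod 43 = 0
RHS: x^3 + 16 x + 17 = 1^3 + 16*1 + 17 mod 43 = 34
LHS != RHS

No, not on the curve


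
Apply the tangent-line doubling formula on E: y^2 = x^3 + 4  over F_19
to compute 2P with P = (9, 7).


Doubling: s = (3 x1^2 + a) / (2 y1)
s = (3*9^2 + 0) / (2*7) mod 19 = 16
x3 = s^2 - 2 x1 mod 19 = 16^2 - 2*9 = 10
y3 = s (x1 - x3) - y1 mod 19 = 16 * (9 - 10) - 7 = 15

2P = (10, 15)


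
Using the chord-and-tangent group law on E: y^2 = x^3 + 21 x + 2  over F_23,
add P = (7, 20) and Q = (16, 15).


P != Q, so use the chord formula.
s = (y2 - y1) / (x2 - x1) = (18) / (9) mod 23 = 2
x3 = s^2 - x1 - x2 mod 23 = 2^2 - 7 - 16 = 4
y3 = s (x1 - x3) - y1 mod 23 = 2 * (7 - 4) - 20 = 9

P + Q = (4, 9)


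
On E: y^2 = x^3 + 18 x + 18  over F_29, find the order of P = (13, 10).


Compute successive multiples of P until we hit O:
  1P = (13, 10)
  2P = (16, 20)
  3P = (24, 21)
  4P = (22, 10)
  5P = (23, 19)
  6P = (26, 16)
  7P = (6, 20)
  8P = (15, 26)
  ... (continuing to 32P)
  32P = O

ord(P) = 32


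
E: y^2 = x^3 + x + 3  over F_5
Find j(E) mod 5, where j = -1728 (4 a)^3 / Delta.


Delta = -16(4 a^3 + 27 b^2) mod 5 = 3
-1728 * (4 a)^3 = -1728 * (4*1)^3 mod 5 = 3
j = 3 * 3^(-1) mod 5 = 1

j = 1 (mod 5)


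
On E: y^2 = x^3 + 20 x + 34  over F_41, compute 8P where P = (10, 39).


k = 8 = 1000_2 (binary, LSB first: 0001)
Double-and-add from P = (10, 39):
  bit 0 = 0: acc unchanged = O
  bit 1 = 0: acc unchanged = O
  bit 2 = 0: acc unchanged = O
  bit 3 = 1: acc = O + (10, 2) = (10, 2)

8P = (10, 2)


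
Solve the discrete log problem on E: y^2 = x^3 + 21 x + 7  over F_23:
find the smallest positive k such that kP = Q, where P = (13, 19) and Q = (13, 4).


Enumerate multiples of P until we hit Q = (13, 4):
  1P = (13, 19)
  2P = (6, 2)
  3P = (16, 0)
  4P = (6, 21)
  5P = (13, 4)
Match found at i = 5.

k = 5


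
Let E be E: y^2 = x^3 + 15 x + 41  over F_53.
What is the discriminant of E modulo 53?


4 a^3 + 27 b^2 = 4*15^3 + 27*41^2 = 13500 + 45387 = 58887
Delta = -16 * (58887) = -942192
Delta mod 53 = 42

Delta = 42 (mod 53)


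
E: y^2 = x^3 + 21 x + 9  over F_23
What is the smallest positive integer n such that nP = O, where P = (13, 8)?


Compute successive multiples of P until we hit O:
  1P = (13, 8)
  2P = (5, 3)
  3P = (0, 3)
  4P = (16, 5)
  5P = (18, 20)
  6P = (18, 3)
  7P = (16, 18)
  8P = (0, 20)
  ... (continuing to 11P)
  11P = O

ord(P) = 11


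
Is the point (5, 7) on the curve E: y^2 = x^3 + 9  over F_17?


Check whether y^2 = x^3 + 0 x + 9 (mod 17) for (x, y) = (5, 7).
LHS: y^2 = 7^2 mod 17 = 15
RHS: x^3 + 0 x + 9 = 5^3 + 0*5 + 9 mod 17 = 15
LHS = RHS

Yes, on the curve


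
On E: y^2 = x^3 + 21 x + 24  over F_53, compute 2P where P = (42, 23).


Doubling: s = (3 x1^2 + a) / (2 y1)
s = (3*42^2 + 21) / (2*23) mod 53 = 36
x3 = s^2 - 2 x1 mod 53 = 36^2 - 2*42 = 46
y3 = s (x1 - x3) - y1 mod 53 = 36 * (42 - 46) - 23 = 45

2P = (46, 45)


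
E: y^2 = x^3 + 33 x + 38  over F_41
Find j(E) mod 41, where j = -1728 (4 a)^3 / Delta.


Delta = -16(4 a^3 + 27 b^2) mod 41 = 16
-1728 * (4 a)^3 = -1728 * (4*33)^3 mod 41 = 13
j = 13 * 16^(-1) mod 41 = 29

j = 29 (mod 41)


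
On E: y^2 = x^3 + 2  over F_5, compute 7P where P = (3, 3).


k = 7 = 111_2 (binary, LSB first: 111)
Double-and-add from P = (3, 3):
  bit 0 = 1: acc = O + (3, 3) = (3, 3)
  bit 1 = 1: acc = (3, 3) + (3, 2) = O
  bit 2 = 1: acc = O + (3, 3) = (3, 3)

7P = (3, 3)


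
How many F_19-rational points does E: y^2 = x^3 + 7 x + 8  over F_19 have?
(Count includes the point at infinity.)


For each x in F_19, count y with y^2 = x^3 + 7 x + 8 mod 19:
  x = 1: RHS = 16, y in [4, 15]  -> 2 point(s)
  x = 2: RHS = 11, y in [7, 12]  -> 2 point(s)
  x = 4: RHS = 5, y in [9, 10]  -> 2 point(s)
  x = 5: RHS = 16, y in [4, 15]  -> 2 point(s)
  x = 6: RHS = 0, y in [0]  -> 1 point(s)
  x = 7: RHS = 1, y in [1, 18]  -> 2 point(s)
  x = 8: RHS = 6, y in [5, 14]  -> 2 point(s)
  x = 13: RHS = 16, y in [4, 15]  -> 2 point(s)
  x = 14: RHS = 0, y in [0]  -> 1 point(s)
  x = 15: RHS = 11, y in [7, 12]  -> 2 point(s)
  x = 16: RHS = 17, y in [6, 13]  -> 2 point(s)
  x = 17: RHS = 5, y in [9, 10]  -> 2 point(s)
  x = 18: RHS = 0, y in [0]  -> 1 point(s)
Affine points: 23. Add the point at infinity: total = 24.

#E(F_19) = 24


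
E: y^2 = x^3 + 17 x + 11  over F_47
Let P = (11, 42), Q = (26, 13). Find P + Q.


P != Q, so use the chord formula.
s = (y2 - y1) / (x2 - x1) = (18) / (15) mod 47 = 20
x3 = s^2 - x1 - x2 mod 47 = 20^2 - 11 - 26 = 34
y3 = s (x1 - x3) - y1 mod 47 = 20 * (11 - 34) - 42 = 15

P + Q = (34, 15)


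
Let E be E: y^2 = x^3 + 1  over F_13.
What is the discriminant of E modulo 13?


4 a^3 + 27 b^2 = 4*0^3 + 27*1^2 = 0 + 27 = 27
Delta = -16 * (27) = -432
Delta mod 13 = 10

Delta = 10 (mod 13)


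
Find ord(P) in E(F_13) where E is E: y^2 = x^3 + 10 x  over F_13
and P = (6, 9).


Compute successive multiples of P until we hit O:
  1P = (6, 9)
  2P = (0, 0)
  3P = (6, 4)
  4P = O

ord(P) = 4


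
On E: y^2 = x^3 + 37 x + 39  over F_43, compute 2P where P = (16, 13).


Doubling: s = (3 x1^2 + a) / (2 y1)
s = (3*16^2 + 37) / (2*13) mod 43 = 26
x3 = s^2 - 2 x1 mod 43 = 26^2 - 2*16 = 42
y3 = s (x1 - x3) - y1 mod 43 = 26 * (16 - 42) - 13 = 42

2P = (42, 42)


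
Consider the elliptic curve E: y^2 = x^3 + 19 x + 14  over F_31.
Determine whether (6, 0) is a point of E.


Check whether y^2 = x^3 + 19 x + 14 (mod 31) for (x, y) = (6, 0).
LHS: y^2 = 0^2 mod 31 = 0
RHS: x^3 + 19 x + 14 = 6^3 + 19*6 + 14 mod 31 = 3
LHS != RHS

No, not on the curve


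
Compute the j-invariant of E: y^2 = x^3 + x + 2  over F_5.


Delta = -16(4 a^3 + 27 b^2) mod 5 = 3
-1728 * (4 a)^3 = -1728 * (4*1)^3 mod 5 = 3
j = 3 * 3^(-1) mod 5 = 1

j = 1 (mod 5)


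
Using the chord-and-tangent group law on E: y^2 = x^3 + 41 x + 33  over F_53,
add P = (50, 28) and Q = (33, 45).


P != Q, so use the chord formula.
s = (y2 - y1) / (x2 - x1) = (17) / (36) mod 53 = 52
x3 = s^2 - x1 - x2 mod 53 = 52^2 - 50 - 33 = 24
y3 = s (x1 - x3) - y1 mod 53 = 52 * (50 - 24) - 28 = 52

P + Q = (24, 52)


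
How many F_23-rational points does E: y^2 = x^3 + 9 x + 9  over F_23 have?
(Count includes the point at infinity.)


For each x in F_23, count y with y^2 = x^3 + 9 x + 9 mod 23:
  x = 0: RHS = 9, y in [3, 20]  -> 2 point(s)
  x = 2: RHS = 12, y in [9, 14]  -> 2 point(s)
  x = 5: RHS = 18, y in [8, 15]  -> 2 point(s)
  x = 6: RHS = 3, y in [7, 16]  -> 2 point(s)
  x = 7: RHS = 1, y in [1, 22]  -> 2 point(s)
  x = 8: RHS = 18, y in [8, 15]  -> 2 point(s)
  x = 10: RHS = 18, y in [8, 15]  -> 2 point(s)
  x = 11: RHS = 13, y in [6, 17]  -> 2 point(s)
  x = 13: RHS = 0, y in [0]  -> 1 point(s)
  x = 14: RHS = 4, y in [2, 21]  -> 2 point(s)
  x = 15: RHS = 0, y in [0]  -> 1 point(s)
  x = 18: RHS = 0, y in [0]  -> 1 point(s)
  x = 19: RHS = 1, y in [1, 22]  -> 2 point(s)
  x = 20: RHS = 1, y in [1, 22]  -> 2 point(s)
  x = 21: RHS = 6, y in [11, 12]  -> 2 point(s)
Affine points: 27. Add the point at infinity: total = 28.

#E(F_23) = 28


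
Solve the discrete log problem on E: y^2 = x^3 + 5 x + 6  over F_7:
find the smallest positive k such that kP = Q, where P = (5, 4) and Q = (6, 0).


Enumerate multiples of P until we hit Q = (6, 0):
  1P = (5, 4)
  2P = (6, 0)
Match found at i = 2.

k = 2


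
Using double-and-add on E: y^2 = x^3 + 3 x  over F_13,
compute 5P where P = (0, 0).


k = 5 = 101_2 (binary, LSB first: 101)
Double-and-add from P = (0, 0):
  bit 0 = 1: acc = O + (0, 0) = (0, 0)
  bit 1 = 0: acc unchanged = (0, 0)
  bit 2 = 1: acc = (0, 0) + O = (0, 0)

5P = (0, 0)


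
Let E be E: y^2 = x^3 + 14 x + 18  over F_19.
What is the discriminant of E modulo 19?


4 a^3 + 27 b^2 = 4*14^3 + 27*18^2 = 10976 + 8748 = 19724
Delta = -16 * (19724) = -315584
Delta mod 19 = 6

Delta = 6 (mod 19)


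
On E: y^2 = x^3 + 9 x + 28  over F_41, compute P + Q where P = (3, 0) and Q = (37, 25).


P != Q, so use the chord formula.
s = (y2 - y1) / (x2 - x1) = (25) / (34) mod 41 = 14
x3 = s^2 - x1 - x2 mod 41 = 14^2 - 3 - 37 = 33
y3 = s (x1 - x3) - y1 mod 41 = 14 * (3 - 33) - 0 = 31

P + Q = (33, 31)


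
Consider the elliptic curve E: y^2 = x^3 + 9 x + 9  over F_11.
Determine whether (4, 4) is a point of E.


Check whether y^2 = x^3 + 9 x + 9 (mod 11) for (x, y) = (4, 4).
LHS: y^2 = 4^2 mod 11 = 5
RHS: x^3 + 9 x + 9 = 4^3 + 9*4 + 9 mod 11 = 10
LHS != RHS

No, not on the curve


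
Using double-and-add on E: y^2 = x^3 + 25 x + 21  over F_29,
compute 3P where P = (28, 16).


k = 3 = 11_2 (binary, LSB first: 11)
Double-and-add from P = (28, 16):
  bit 0 = 1: acc = O + (28, 16) = (28, 16)
  bit 1 = 1: acc = (28, 16) + (15, 28) = (21, 11)

3P = (21, 11)


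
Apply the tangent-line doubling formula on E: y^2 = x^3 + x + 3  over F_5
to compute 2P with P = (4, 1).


Doubling: s = (3 x1^2 + a) / (2 y1)
s = (3*4^2 + 1) / (2*1) mod 5 = 2
x3 = s^2 - 2 x1 mod 5 = 2^2 - 2*4 = 1
y3 = s (x1 - x3) - y1 mod 5 = 2 * (4 - 1) - 1 = 0

2P = (1, 0)


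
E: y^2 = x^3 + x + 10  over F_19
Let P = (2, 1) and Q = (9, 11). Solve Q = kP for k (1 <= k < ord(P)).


Enumerate multiples of P until we hit Q = (9, 11):
  1P = (2, 1)
  2P = (5, 8)
  3P = (9, 8)
  4P = (9, 11)
Match found at i = 4.

k = 4


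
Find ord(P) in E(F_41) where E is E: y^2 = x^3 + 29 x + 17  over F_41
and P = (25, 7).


Compute successive multiples of P until we hit O:
  1P = (25, 7)
  2P = (37, 1)
  3P = (10, 6)
  4P = (4, 19)
  5P = (14, 16)
  6P = (23, 10)
  7P = (26, 15)
  8P = (13, 7)
  ... (continuing to 21P)
  21P = O

ord(P) = 21


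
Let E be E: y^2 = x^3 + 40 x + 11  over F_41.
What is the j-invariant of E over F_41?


Delta = -16(4 a^3 + 27 b^2) mod 41 = 26
-1728 * (4 a)^3 = -1728 * (4*40)^3 mod 41 = 15
j = 15 * 26^(-1) mod 41 = 40

j = 40 (mod 41)


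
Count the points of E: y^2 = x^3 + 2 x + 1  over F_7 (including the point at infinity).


For each x in F_7, count y with y^2 = x^3 + 2 x + 1 mod 7:
  x = 0: RHS = 1, y in [1, 6]  -> 2 point(s)
  x = 1: RHS = 4, y in [2, 5]  -> 2 point(s)
Affine points: 4. Add the point at infinity: total = 5.

#E(F_7) = 5


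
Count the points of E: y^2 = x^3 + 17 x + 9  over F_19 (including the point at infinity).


For each x in F_19, count y with y^2 = x^3 + 17 x + 9 mod 19:
  x = 0: RHS = 9, y in [3, 16]  -> 2 point(s)
  x = 3: RHS = 11, y in [7, 12]  -> 2 point(s)
  x = 6: RHS = 4, y in [2, 17]  -> 2 point(s)
  x = 8: RHS = 11, y in [7, 12]  -> 2 point(s)
  x = 9: RHS = 17, y in [6, 13]  -> 2 point(s)
  x = 10: RHS = 1, y in [1, 18]  -> 2 point(s)
  x = 11: RHS = 7, y in [8, 11]  -> 2 point(s)
  x = 16: RHS = 7, y in [8, 11]  -> 2 point(s)
  x = 17: RHS = 5, y in [9, 10]  -> 2 point(s)
Affine points: 18. Add the point at infinity: total = 19.

#E(F_19) = 19


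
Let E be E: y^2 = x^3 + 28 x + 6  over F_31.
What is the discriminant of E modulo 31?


4 a^3 + 27 b^2 = 4*28^3 + 27*6^2 = 87808 + 972 = 88780
Delta = -16 * (88780) = -1420480
Delta mod 31 = 2

Delta = 2 (mod 31)


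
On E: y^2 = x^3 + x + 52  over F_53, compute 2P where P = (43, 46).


Doubling: s = (3 x1^2 + a) / (2 y1)
s = (3*43^2 + 1) / (2*46) mod 53 = 5
x3 = s^2 - 2 x1 mod 53 = 5^2 - 2*43 = 45
y3 = s (x1 - x3) - y1 mod 53 = 5 * (43 - 45) - 46 = 50

2P = (45, 50)


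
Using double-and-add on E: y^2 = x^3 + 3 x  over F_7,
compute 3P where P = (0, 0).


k = 3 = 11_2 (binary, LSB first: 11)
Double-and-add from P = (0, 0):
  bit 0 = 1: acc = O + (0, 0) = (0, 0)
  bit 1 = 1: acc = (0, 0) + O = (0, 0)

3P = (0, 0)


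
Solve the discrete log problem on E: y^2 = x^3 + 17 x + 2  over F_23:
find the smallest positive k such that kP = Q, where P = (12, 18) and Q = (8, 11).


Enumerate multiples of P until we hit Q = (8, 11):
  1P = (12, 18)
  2P = (17, 11)
  3P = (7, 21)
  4P = (20, 19)
  5P = (0, 18)
  6P = (11, 5)
  7P = (8, 11)
Match found at i = 7.

k = 7


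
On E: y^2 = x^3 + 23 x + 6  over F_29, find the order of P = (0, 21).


Compute successive multiples of P until we hit O:
  1P = (0, 21)
  2P = (16, 2)
  3P = (22, 16)
  4P = (1, 28)
  5P = (19, 20)
  6P = (19, 9)
  7P = (1, 1)
  8P = (22, 13)
  ... (continuing to 11P)
  11P = O

ord(P) = 11


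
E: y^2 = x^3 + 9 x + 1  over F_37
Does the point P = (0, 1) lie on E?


Check whether y^2 = x^3 + 9 x + 1 (mod 37) for (x, y) = (0, 1).
LHS: y^2 = 1^2 mod 37 = 1
RHS: x^3 + 9 x + 1 = 0^3 + 9*0 + 1 mod 37 = 1
LHS = RHS

Yes, on the curve


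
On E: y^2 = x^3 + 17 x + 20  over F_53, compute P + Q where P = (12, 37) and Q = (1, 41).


P != Q, so use the chord formula.
s = (y2 - y1) / (x2 - x1) = (4) / (42) mod 53 = 43
x3 = s^2 - x1 - x2 mod 53 = 43^2 - 12 - 1 = 34
y3 = s (x1 - x3) - y1 mod 53 = 43 * (12 - 34) - 37 = 24

P + Q = (34, 24)


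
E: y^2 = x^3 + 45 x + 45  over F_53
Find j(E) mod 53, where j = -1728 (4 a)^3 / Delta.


Delta = -16(4 a^3 + 27 b^2) mod 53 = 32
-1728 * (4 a)^3 = -1728 * (4*45)^3 mod 53 = 24
j = 24 * 32^(-1) mod 53 = 14

j = 14 (mod 53)


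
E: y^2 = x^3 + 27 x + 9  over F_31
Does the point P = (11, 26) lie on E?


Check whether y^2 = x^3 + 27 x + 9 (mod 31) for (x, y) = (11, 26).
LHS: y^2 = 26^2 mod 31 = 25
RHS: x^3 + 27 x + 9 = 11^3 + 27*11 + 9 mod 31 = 25
LHS = RHS

Yes, on the curve


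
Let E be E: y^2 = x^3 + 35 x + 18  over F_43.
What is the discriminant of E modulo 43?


4 a^3 + 27 b^2 = 4*35^3 + 27*18^2 = 171500 + 8748 = 180248
Delta = -16 * (180248) = -2883968
Delta mod 43 = 42

Delta = 42 (mod 43)


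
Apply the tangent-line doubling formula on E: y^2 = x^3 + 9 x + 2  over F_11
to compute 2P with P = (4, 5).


Doubling: s = (3 x1^2 + a) / (2 y1)
s = (3*4^2 + 9) / (2*5) mod 11 = 9
x3 = s^2 - 2 x1 mod 11 = 9^2 - 2*4 = 7
y3 = s (x1 - x3) - y1 mod 11 = 9 * (4 - 7) - 5 = 1

2P = (7, 1)


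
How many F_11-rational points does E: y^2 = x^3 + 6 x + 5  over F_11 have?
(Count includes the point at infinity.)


For each x in F_11, count y with y^2 = x^3 + 6 x + 5 mod 11:
  x = 0: RHS = 5, y in [4, 7]  -> 2 point(s)
  x = 1: RHS = 1, y in [1, 10]  -> 2 point(s)
  x = 2: RHS = 3, y in [5, 6]  -> 2 point(s)
  x = 4: RHS = 5, y in [4, 7]  -> 2 point(s)
  x = 6: RHS = 4, y in [2, 9]  -> 2 point(s)
  x = 7: RHS = 5, y in [4, 7]  -> 2 point(s)
  x = 8: RHS = 4, y in [2, 9]  -> 2 point(s)
  x = 10: RHS = 9, y in [3, 8]  -> 2 point(s)
Affine points: 16. Add the point at infinity: total = 17.

#E(F_11) = 17


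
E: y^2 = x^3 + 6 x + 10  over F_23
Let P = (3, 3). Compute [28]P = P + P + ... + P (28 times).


k = 28 = 11100_2 (binary, LSB first: 00111)
Double-and-add from P = (3, 3):
  bit 0 = 0: acc unchanged = O
  bit 1 = 0: acc unchanged = O
  bit 2 = 1: acc = O + (13, 13) = (13, 13)
  bit 3 = 1: acc = (13, 13) + (5, 21) = (6, 3)
  bit 4 = 1: acc = (6, 3) + (22, 7) = (8, 8)

28P = (8, 8)


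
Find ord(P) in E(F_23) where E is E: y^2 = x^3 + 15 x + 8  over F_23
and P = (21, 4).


Compute successive multiples of P until we hit O:
  1P = (21, 4)
  2P = (10, 13)
  3P = (17, 22)
  4P = (11, 20)
  5P = (0, 13)
  6P = (5, 22)
  7P = (13, 10)
  8P = (14, 8)
  ... (continuing to 20P)
  20P = O

ord(P) = 20


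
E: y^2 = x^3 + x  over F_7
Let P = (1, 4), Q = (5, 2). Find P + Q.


P != Q, so use the chord formula.
s = (y2 - y1) / (x2 - x1) = (5) / (4) mod 7 = 3
x3 = s^2 - x1 - x2 mod 7 = 3^2 - 1 - 5 = 3
y3 = s (x1 - x3) - y1 mod 7 = 3 * (1 - 3) - 4 = 4

P + Q = (3, 4)


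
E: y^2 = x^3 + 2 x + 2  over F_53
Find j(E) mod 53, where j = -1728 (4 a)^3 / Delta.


Delta = -16(4 a^3 + 27 b^2) mod 53 = 39
-1728 * (4 a)^3 = -1728 * (4*2)^3 mod 53 = 46
j = 46 * 39^(-1) mod 53 = 27

j = 27 (mod 53)


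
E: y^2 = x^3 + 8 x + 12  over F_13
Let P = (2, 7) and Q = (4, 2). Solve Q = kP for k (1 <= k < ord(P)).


Enumerate multiples of P until we hit Q = (4, 2):
  1P = (2, 7)
  2P = (6, 4)
  3P = (8, 4)
  4P = (0, 5)
  5P = (12, 9)
  6P = (11, 12)
  7P = (4, 2)
Match found at i = 7.

k = 7


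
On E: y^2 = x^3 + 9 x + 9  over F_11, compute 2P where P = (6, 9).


Doubling: s = (3 x1^2 + a) / (2 y1)
s = (3*6^2 + 9) / (2*9) mod 11 = 1
x3 = s^2 - 2 x1 mod 11 = 1^2 - 2*6 = 0
y3 = s (x1 - x3) - y1 mod 11 = 1 * (6 - 0) - 9 = 8

2P = (0, 8)


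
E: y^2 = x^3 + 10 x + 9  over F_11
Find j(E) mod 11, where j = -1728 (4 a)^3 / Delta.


Delta = -16(4 a^3 + 27 b^2) mod 11 = 8
-1728 * (4 a)^3 = -1728 * (4*10)^3 mod 11 = 9
j = 9 * 8^(-1) mod 11 = 8

j = 8 (mod 11)


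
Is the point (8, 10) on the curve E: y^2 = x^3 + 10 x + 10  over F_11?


Check whether y^2 = x^3 + 10 x + 10 (mod 11) for (x, y) = (8, 10).
LHS: y^2 = 10^2 mod 11 = 1
RHS: x^3 + 10 x + 10 = 8^3 + 10*8 + 10 mod 11 = 8
LHS != RHS

No, not on the curve


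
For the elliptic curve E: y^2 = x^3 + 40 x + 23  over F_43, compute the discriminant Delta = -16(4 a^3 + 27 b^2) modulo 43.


4 a^3 + 27 b^2 = 4*40^3 + 27*23^2 = 256000 + 14283 = 270283
Delta = -16 * (270283) = -4324528
Delta mod 43 = 25

Delta = 25 (mod 43)


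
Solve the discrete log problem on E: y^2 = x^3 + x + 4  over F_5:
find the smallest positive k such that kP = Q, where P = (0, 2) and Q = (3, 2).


Enumerate multiples of P until we hit Q = (3, 2):
  1P = (0, 2)
  2P = (1, 4)
  3P = (3, 2)
Match found at i = 3.

k = 3


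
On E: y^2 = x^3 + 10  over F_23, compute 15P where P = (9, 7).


k = 15 = 1111_2 (binary, LSB first: 1111)
Double-and-add from P = (9, 7):
  bit 0 = 1: acc = O + (9, 7) = (9, 7)
  bit 1 = 1: acc = (9, 7) + (21, 18) = (17, 1)
  bit 2 = 1: acc = (17, 1) + (22, 20) = (15, 2)
  bit 3 = 1: acc = (15, 2) + (8, 19) = (12, 17)

15P = (12, 17)


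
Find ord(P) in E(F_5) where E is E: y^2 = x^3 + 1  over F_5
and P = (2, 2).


Compute successive multiples of P until we hit O:
  1P = (2, 2)
  2P = (0, 4)
  3P = (4, 0)
  4P = (0, 1)
  5P = (2, 3)
  6P = O

ord(P) = 6


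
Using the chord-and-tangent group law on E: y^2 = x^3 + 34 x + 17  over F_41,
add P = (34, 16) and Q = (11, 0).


P != Q, so use the chord formula.
s = (y2 - y1) / (x2 - x1) = (25) / (18) mod 41 = 31
x3 = s^2 - x1 - x2 mod 41 = 31^2 - 34 - 11 = 14
y3 = s (x1 - x3) - y1 mod 41 = 31 * (34 - 14) - 16 = 30

P + Q = (14, 30)


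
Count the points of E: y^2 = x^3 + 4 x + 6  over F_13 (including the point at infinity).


For each x in F_13, count y with y^2 = x^3 + 4 x + 6 mod 13:
  x = 2: RHS = 9, y in [3, 10]  -> 2 point(s)
  x = 6: RHS = 12, y in [5, 8]  -> 2 point(s)
  x = 7: RHS = 0, y in [0]  -> 1 point(s)
  x = 8: RHS = 4, y in [2, 11]  -> 2 point(s)
  x = 9: RHS = 4, y in [2, 11]  -> 2 point(s)
  x = 11: RHS = 3, y in [4, 9]  -> 2 point(s)
  x = 12: RHS = 1, y in [1, 12]  -> 2 point(s)
Affine points: 13. Add the point at infinity: total = 14.

#E(F_13) = 14


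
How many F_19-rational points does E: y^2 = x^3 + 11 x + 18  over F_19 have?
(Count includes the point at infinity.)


For each x in F_19, count y with y^2 = x^3 + 11 x + 18 mod 19:
  x = 1: RHS = 11, y in [7, 12]  -> 2 point(s)
  x = 7: RHS = 1, y in [1, 18]  -> 2 point(s)
  x = 10: RHS = 7, y in [8, 11]  -> 2 point(s)
  x = 11: RHS = 7, y in [8, 11]  -> 2 point(s)
  x = 12: RHS = 16, y in [4, 15]  -> 2 point(s)
  x = 14: RHS = 9, y in [3, 16]  -> 2 point(s)
  x = 15: RHS = 5, y in [9, 10]  -> 2 point(s)
  x = 17: RHS = 7, y in [8, 11]  -> 2 point(s)
  x = 18: RHS = 6, y in [5, 14]  -> 2 point(s)
Affine points: 18. Add the point at infinity: total = 19.

#E(F_19) = 19


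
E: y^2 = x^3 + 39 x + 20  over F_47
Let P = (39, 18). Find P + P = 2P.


Doubling: s = (3 x1^2 + a) / (2 y1)
s = (3*39^2 + 39) / (2*18) mod 47 = 26
x3 = s^2 - 2 x1 mod 47 = 26^2 - 2*39 = 34
y3 = s (x1 - x3) - y1 mod 47 = 26 * (39 - 34) - 18 = 18

2P = (34, 18)


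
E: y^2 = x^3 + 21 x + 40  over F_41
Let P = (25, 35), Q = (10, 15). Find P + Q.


P != Q, so use the chord formula.
s = (y2 - y1) / (x2 - x1) = (21) / (26) mod 41 = 15
x3 = s^2 - x1 - x2 mod 41 = 15^2 - 25 - 10 = 26
y3 = s (x1 - x3) - y1 mod 41 = 15 * (25 - 26) - 35 = 32

P + Q = (26, 32)


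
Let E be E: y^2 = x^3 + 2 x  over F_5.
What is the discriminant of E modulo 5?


4 a^3 + 27 b^2 = 4*2^3 + 27*0^2 = 32 + 0 = 32
Delta = -16 * (32) = -512
Delta mod 5 = 3

Delta = 3 (mod 5)


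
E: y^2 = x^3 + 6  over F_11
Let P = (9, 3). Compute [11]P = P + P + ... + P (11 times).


k = 11 = 1011_2 (binary, LSB first: 1101)
Double-and-add from P = (9, 3):
  bit 0 = 1: acc = O + (9, 3) = (9, 3)
  bit 1 = 1: acc = (9, 3) + (8, 10) = (10, 4)
  bit 2 = 0: acc unchanged = (10, 4)
  bit 3 = 1: acc = (10, 4) + (4, 9) = (9, 8)

11P = (9, 8)


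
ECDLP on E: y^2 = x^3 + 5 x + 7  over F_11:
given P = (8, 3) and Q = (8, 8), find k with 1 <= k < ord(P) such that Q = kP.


Enumerate multiples of P until we hit Q = (8, 8):
  1P = (8, 3)
  2P = (10, 1)
  3P = (5, 5)
  4P = (7, 0)
  5P = (5, 6)
  6P = (10, 10)
  7P = (8, 8)
Match found at i = 7.

k = 7


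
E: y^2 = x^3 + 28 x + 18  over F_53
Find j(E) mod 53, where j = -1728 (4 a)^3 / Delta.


Delta = -16(4 a^3 + 27 b^2) mod 53 = 1
-1728 * (4 a)^3 = -1728 * (4*28)^3 mod 53 = 31
j = 31 * 1^(-1) mod 53 = 31

j = 31 (mod 53)


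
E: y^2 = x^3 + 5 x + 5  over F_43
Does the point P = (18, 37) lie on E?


Check whether y^2 = x^3 + 5 x + 5 (mod 43) for (x, y) = (18, 37).
LHS: y^2 = 37^2 mod 43 = 36
RHS: x^3 + 5 x + 5 = 18^3 + 5*18 + 5 mod 43 = 36
LHS = RHS

Yes, on the curve


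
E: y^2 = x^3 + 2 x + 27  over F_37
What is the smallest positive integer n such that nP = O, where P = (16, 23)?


Compute successive multiples of P until we hit O:
  1P = (16, 23)
  2P = (12, 15)
  3P = (13, 20)
  4P = (9, 21)
  5P = (0, 8)
  6P = (20, 1)
  7P = (22, 10)
  8P = (15, 18)
  ... (continuing to 40P)
  40P = O

ord(P) = 40


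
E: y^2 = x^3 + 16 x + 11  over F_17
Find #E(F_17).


For each x in F_17, count y with y^2 = x^3 + 16 x + 11 mod 17:
  x = 2: RHS = 0, y in [0]  -> 1 point(s)
  x = 3: RHS = 1, y in [1, 16]  -> 2 point(s)
  x = 6: RHS = 0, y in [0]  -> 1 point(s)
  x = 9: RHS = 0, y in [0]  -> 1 point(s)
  x = 10: RHS = 15, y in [7, 10]  -> 2 point(s)
  x = 13: RHS = 2, y in [6, 11]  -> 2 point(s)
  x = 14: RHS = 4, y in [2, 15]  -> 2 point(s)
Affine points: 11. Add the point at infinity: total = 12.

#E(F_17) = 12


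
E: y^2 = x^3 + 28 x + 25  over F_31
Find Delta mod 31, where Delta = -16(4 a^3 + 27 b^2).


4 a^3 + 27 b^2 = 4*28^3 + 27*25^2 = 87808 + 16875 = 104683
Delta = -16 * (104683) = -1674928
Delta mod 31 = 2

Delta = 2 (mod 31)


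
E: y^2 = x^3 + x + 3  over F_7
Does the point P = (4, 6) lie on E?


Check whether y^2 = x^3 + 1 x + 3 (mod 7) for (x, y) = (4, 6).
LHS: y^2 = 6^2 mod 7 = 1
RHS: x^3 + 1 x + 3 = 4^3 + 1*4 + 3 mod 7 = 1
LHS = RHS

Yes, on the curve


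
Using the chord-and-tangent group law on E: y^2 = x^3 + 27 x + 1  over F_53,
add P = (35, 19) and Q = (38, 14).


P != Q, so use the chord formula.
s = (y2 - y1) / (x2 - x1) = (48) / (3) mod 53 = 16
x3 = s^2 - x1 - x2 mod 53 = 16^2 - 35 - 38 = 24
y3 = s (x1 - x3) - y1 mod 53 = 16 * (35 - 24) - 19 = 51

P + Q = (24, 51)


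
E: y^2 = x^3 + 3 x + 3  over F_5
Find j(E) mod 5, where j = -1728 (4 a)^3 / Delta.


Delta = -16(4 a^3 + 27 b^2) mod 5 = 4
-1728 * (4 a)^3 = -1728 * (4*3)^3 mod 5 = 1
j = 1 * 4^(-1) mod 5 = 4

j = 4 (mod 5)


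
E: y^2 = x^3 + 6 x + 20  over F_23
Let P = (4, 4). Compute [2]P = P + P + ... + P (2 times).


k = 2 = 10_2 (binary, LSB first: 01)
Double-and-add from P = (4, 4):
  bit 0 = 0: acc unchanged = O
  bit 1 = 1: acc = O + (16, 7) = (16, 7)

2P = (16, 7)


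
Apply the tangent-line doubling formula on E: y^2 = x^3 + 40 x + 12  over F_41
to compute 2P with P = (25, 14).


Doubling: s = (3 x1^2 + a) / (2 y1)
s = (3*25^2 + 40) / (2*14) mod 41 = 23
x3 = s^2 - 2 x1 mod 41 = 23^2 - 2*25 = 28
y3 = s (x1 - x3) - y1 mod 41 = 23 * (25 - 28) - 14 = 40

2P = (28, 40)


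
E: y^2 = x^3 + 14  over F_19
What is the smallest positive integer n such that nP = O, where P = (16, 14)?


Compute successive multiples of P until we hit O:
  1P = (16, 14)
  2P = (15, 8)
  3P = (5, 14)
  4P = (17, 5)
  5P = (10, 8)
  6P = (13, 8)
  7P = (13, 11)
  8P = (10, 11)
  ... (continuing to 13P)
  13P = O

ord(P) = 13
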